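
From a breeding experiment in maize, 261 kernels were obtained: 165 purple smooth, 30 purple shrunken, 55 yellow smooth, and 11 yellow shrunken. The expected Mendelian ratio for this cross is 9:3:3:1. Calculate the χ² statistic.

12.063

Expected counts for N = 261 under a 9:3:3:1 ratio (total parts = 16):
  purple smooth: 261 × 9/16 = 146.8125
  purple shrunken: 261 × 3/16 = 48.9375
  yellow smooth: 261 × 3/16 = 48.9375
  yellow shrunken: 261 × 1/16 = 16.3125
χ² = Σ (O − E)² / E
  purple smooth: (165 − 146.8125)² / 146.8125 = 2.2531
  purple shrunken: (30 − 48.9375)² / 48.9375 = 7.3283
  yellow smooth: (55 − 48.9375)² / 48.9375 = 0.7510
  yellow shrunken: (11 − 16.3125)² / 16.3125 = 1.7301
χ² = 2.2531 + 7.3283 + 0.7510 + 1.7301 = 12.0625 ≈ 12.063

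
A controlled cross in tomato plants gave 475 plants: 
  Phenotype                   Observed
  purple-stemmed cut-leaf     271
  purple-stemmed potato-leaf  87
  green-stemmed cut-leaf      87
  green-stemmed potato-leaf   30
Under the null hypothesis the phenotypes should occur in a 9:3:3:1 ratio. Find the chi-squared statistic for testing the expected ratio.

Expected counts for N = 475 under a 9:3:3:1 ratio (total parts = 16):
  purple-stemmed cut-leaf: 475 × 9/16 = 267.1875
  purple-stemmed potato-leaf: 475 × 3/16 = 89.0625
  green-stemmed cut-leaf: 475 × 3/16 = 89.0625
  green-stemmed potato-leaf: 475 × 1/16 = 29.6875
χ² = Σ (O − E)² / E
  purple-stemmed cut-leaf: (271 − 267.1875)² / 267.1875 = 0.0544
  purple-stemmed potato-leaf: (87 − 89.0625)² / 89.0625 = 0.0478
  green-stemmed cut-leaf: (87 − 89.0625)² / 89.0625 = 0.0478
  green-stemmed potato-leaf: (30 − 29.6875)² / 29.6875 = 0.0033
χ² = 0.0544 + 0.0478 + 0.0478 + 0.0033 = 0.1533 ≈ 0.153

0.153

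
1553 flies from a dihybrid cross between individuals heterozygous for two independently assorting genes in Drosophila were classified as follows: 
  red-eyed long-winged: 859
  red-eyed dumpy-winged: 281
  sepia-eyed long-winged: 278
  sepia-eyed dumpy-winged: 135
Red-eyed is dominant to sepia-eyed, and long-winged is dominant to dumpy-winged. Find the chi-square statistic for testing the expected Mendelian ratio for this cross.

16.025

A dihybrid F₂ with independent assortment and complete dominance at both loci gives a 9:3:3:1 phenotypic ratio.
Total ratio parts = 16. Expected numbers out of 1553:
  red-eyed long-winged: 1553 × 9/16 = 873.5625
  red-eyed dumpy-winged: 1553 × 3/16 = 291.1875
  sepia-eyed long-winged: 1553 × 3/16 = 291.1875
  sepia-eyed dumpy-winged: 1553 × 1/16 = 97.0625
χ² = Σ (O − E)² / E
  red-eyed long-winged: (859 − 873.5625)² / 873.5625 = 0.2428
  red-eyed dumpy-winged: (281 − 291.1875)² / 291.1875 = 0.3564
  sepia-eyed long-winged: (278 − 291.1875)² / 291.1875 = 0.5972
  sepia-eyed dumpy-winged: (135 − 97.0625)² / 97.0625 = 14.8281
χ² = 0.2428 + 0.3564 + 0.5972 + 14.8281 = 16.0245 ≈ 16.025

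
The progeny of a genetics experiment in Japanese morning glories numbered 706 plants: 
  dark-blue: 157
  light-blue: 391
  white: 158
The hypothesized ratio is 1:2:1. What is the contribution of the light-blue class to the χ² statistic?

Under the 1:2:1 hypothesis (Σ ratio = 4, N = 706):
  dark-blue: 706 × 1/4 = 176.5
  light-blue: 706 × 2/4 = 353
  white: 706 × 1/4 = 176.5
Contribution of light-blue: (391 − 353)² / 353 = 4.0907

4.091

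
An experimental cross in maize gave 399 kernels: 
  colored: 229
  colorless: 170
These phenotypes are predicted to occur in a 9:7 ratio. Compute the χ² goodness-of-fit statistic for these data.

0.212

Under the 9:7 hypothesis (Σ ratio = 16, N = 399):
  colored: 399 × 9/16 = 224.4375
  colorless: 399 × 7/16 = 174.5625
χ² = Σ (O − E)² / E
  colored: (229 − 224.4375)² / 224.4375 = 0.0927
  colorless: (170 − 174.5625)² / 174.5625 = 0.1192
χ² = 0.0927 + 0.1192 = 0.2119 ≈ 0.212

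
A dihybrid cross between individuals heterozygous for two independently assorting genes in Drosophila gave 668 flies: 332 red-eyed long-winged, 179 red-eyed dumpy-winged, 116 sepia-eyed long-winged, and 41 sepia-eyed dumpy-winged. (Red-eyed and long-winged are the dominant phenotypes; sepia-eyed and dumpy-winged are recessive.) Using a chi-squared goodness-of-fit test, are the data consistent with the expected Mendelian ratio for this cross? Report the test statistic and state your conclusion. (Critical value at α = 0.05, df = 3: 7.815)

28.857; not consistent

A dihybrid F₂ with independent assortment and complete dominance at both loci gives a 9:3:3:1 phenotypic ratio.
Total ratio parts = 16. Expected numbers out of 668:
  red-eyed long-winged: 668 × 9/16 = 375.75
  red-eyed dumpy-winged: 668 × 3/16 = 125.25
  sepia-eyed long-winged: 668 × 3/16 = 125.25
  sepia-eyed dumpy-winged: 668 × 1/16 = 41.75
χ² = Σ (O − E)² / E
  red-eyed long-winged: (332 − 375.75)² / 375.75 = 5.0940
  red-eyed dumpy-winged: (179 − 125.25)² / 125.25 = 23.0664
  sepia-eyed long-winged: (116 − 125.25)² / 125.25 = 0.6831
  sepia-eyed dumpy-winged: (41 − 41.75)² / 41.75 = 0.0135
χ² = 5.0940 + 23.0664 + 0.6831 + 0.0135 = 28.857
Degrees of freedom = 4 − 1 = 3; critical value at α = 0.05 is 7.815.
Since 28.857 > 7.815, we reject the null hypothesis — the data do not fit the 9:3:3:1 ratio.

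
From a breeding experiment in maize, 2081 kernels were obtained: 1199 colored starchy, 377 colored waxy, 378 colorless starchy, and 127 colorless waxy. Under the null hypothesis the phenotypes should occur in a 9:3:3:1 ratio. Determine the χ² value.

Under the 9:3:3:1 hypothesis (Σ ratio = 16, N = 2081):
  colored starchy: 2081 × 9/16 = 1170.5625
  colored waxy: 2081 × 3/16 = 390.1875
  colorless starchy: 2081 × 3/16 = 390.1875
  colorless waxy: 2081 × 1/16 = 130.0625
χ² = Σ (O − E)² / E
  colored starchy: (1199 − 1170.5625)² / 1170.5625 = 0.6909
  colored waxy: (377 − 390.1875)² / 390.1875 = 0.4457
  colorless starchy: (378 − 390.1875)² / 390.1875 = 0.3807
  colorless waxy: (127 − 130.0625)² / 130.0625 = 0.0721
χ² = 0.6909 + 0.4457 + 0.3807 + 0.0721 = 1.5894 ≈ 1.589

1.589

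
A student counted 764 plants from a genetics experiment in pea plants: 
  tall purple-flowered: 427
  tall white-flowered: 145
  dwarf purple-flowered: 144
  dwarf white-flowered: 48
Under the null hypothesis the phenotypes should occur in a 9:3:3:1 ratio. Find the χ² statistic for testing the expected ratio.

0.044

Expected counts for N = 764 under a 9:3:3:1 ratio (total parts = 16):
  tall purple-flowered: 764 × 9/16 = 429.75
  tall white-flowered: 764 × 3/16 = 143.25
  dwarf purple-flowered: 764 × 3/16 = 143.25
  dwarf white-flowered: 764 × 1/16 = 47.75
χ² = Σ (O − E)² / E
  tall purple-flowered: (427 − 429.75)² / 429.75 = 0.0176
  tall white-flowered: (145 − 143.25)² / 143.25 = 0.0214
  dwarf purple-flowered: (144 − 143.25)² / 143.25 = 0.0039
  dwarf white-flowered: (48 − 47.75)² / 47.75 = 0.0013
χ² = 0.0176 + 0.0214 + 0.0039 + 0.0013 = 0.0442 ≈ 0.044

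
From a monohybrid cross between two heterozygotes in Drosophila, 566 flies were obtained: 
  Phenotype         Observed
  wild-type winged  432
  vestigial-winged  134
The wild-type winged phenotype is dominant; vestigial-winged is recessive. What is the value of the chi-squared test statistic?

0.530

For a monohybrid cross between heterozygotes with complete dominance, the expected phenotypic ratio is 3:1.
Expected counts for N = 566 under a 3:1 ratio (total parts = 4):
  wild-type winged: 566 × 3/4 = 424.5
  vestigial-winged: 566 × 1/4 = 141.5
χ² = Σ (O − E)² / E
  wild-type winged: (432 − 424.5)² / 424.5 = 0.1325
  vestigial-winged: (134 − 141.5)² / 141.5 = 0.3975
χ² = 0.1325 + 0.3975 = 0.530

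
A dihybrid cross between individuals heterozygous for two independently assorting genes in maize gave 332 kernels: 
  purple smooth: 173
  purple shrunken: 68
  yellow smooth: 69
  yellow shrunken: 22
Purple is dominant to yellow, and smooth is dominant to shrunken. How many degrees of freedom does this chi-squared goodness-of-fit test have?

A dihybrid F₂ with independent assortment and complete dominance at both loci gives a 9:3:3:1 phenotypic ratio.
A goodness-of-fit test with 4 phenotype classes has df = 4 − 1 = 3.

3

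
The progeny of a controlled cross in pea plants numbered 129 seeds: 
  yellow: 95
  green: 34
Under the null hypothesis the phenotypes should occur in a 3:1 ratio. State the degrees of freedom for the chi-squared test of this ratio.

1

A goodness-of-fit test with 2 phenotype classes has df = 2 − 1 = 1.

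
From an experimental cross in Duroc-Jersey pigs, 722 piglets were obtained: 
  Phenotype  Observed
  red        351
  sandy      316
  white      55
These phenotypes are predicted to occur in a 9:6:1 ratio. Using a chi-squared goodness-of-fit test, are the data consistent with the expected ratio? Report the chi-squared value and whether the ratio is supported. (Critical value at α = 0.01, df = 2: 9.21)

17.206; not consistent

Total ratio parts = 16. Expected numbers out of 722:
  red: 722 × 9/16 = 406.125
  sandy: 722 × 6/16 = 270.75
  white: 722 × 1/16 = 45.125
χ² = Σ (O − E)² / E
  red: (351 − 406.125)² / 406.125 = 7.4823
  sandy: (316 − 270.75)² / 270.75 = 7.5626
  white: (55 − 45.125)² / 45.125 = 2.1610
χ² = 7.4823 + 7.5626 + 2.1610 = 17.2059 ≈ 17.206
Degrees of freedom = 3 − 1 = 2; critical value at α = 0.01 is 9.21.
Since 17.206 > 9.21, we reject the null hypothesis — the data do not fit the 9:6:1 ratio.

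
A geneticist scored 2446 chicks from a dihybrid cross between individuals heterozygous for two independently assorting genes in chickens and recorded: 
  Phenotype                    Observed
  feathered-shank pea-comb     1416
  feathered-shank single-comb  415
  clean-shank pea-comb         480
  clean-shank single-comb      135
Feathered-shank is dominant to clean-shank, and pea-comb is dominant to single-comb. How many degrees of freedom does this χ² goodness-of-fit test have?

3

A dihybrid F₂ with independent assortment and complete dominance at both loci gives a 9:3:3:1 phenotypic ratio.
A goodness-of-fit test with 4 phenotype classes has df = 4 − 1 = 3.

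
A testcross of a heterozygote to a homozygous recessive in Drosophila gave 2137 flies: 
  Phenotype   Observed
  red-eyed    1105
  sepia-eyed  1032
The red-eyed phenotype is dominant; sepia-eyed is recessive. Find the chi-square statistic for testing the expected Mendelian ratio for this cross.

A testcross of a heterozygote (Aa × aa) gives a 1:1 phenotypic ratio.
Expected counts for N = 2137 under a 1:1 ratio (total parts = 2):
  red-eyed: 2137 × 1/2 = 1068.5
  sepia-eyed: 2137 × 1/2 = 1068.5
χ² = Σ (O − E)² / E
  red-eyed: (1105 − 1068.5)² / 1068.5 = 1.2468
  sepia-eyed: (1032 − 1068.5)² / 1068.5 = 1.2468
χ² = 1.2468 + 1.2468 = 2.4936 ≈ 2.494

2.494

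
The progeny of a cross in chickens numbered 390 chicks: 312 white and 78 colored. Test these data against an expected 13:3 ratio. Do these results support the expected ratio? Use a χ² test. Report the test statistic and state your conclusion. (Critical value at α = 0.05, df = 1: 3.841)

0.400; consistent

The 13:3 ratio has 16 parts, so with N = 390 the expected counts are:
  white: 390 × 13/16 = 316.875
  colored: 390 × 3/16 = 73.125
χ² = Σ (O − E)² / E
  white: (312 − 316.875)² / 316.875 = 0.0750
  colored: (78 − 73.125)² / 73.125 = 0.3250
χ² = 0.0750 + 0.3250 = 0.400
Degrees of freedom = 2 − 1 = 1; critical value at α = 0.05 is 3.841.
Since 0.400 < 3.841, we fail to reject the null hypothesis — the data are consistent with the 13:3 ratio.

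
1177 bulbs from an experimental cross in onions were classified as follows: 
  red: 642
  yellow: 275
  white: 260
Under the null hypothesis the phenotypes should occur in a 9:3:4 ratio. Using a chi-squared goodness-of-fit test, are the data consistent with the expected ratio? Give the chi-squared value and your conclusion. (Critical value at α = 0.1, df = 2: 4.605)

The 9:3:4 ratio has 16 parts, so with N = 1177 the expected counts are:
  red: 1177 × 9/16 = 662.0625
  yellow: 1177 × 3/16 = 220.6875
  white: 1177 × 4/16 = 294.25
χ² = Σ (O − E)² / E
  red: (642 − 662.0625)² / 662.0625 = 0.6080
  yellow: (275 − 220.6875)² / 220.6875 = 13.3666
  white: (260 − 294.25)² / 294.25 = 3.9866
χ² = 0.6080 + 13.3666 + 3.9866 = 17.9612 ≈ 17.961
Degrees of freedom = 3 − 1 = 2; critical value at α = 0.1 is 4.605.
Since 17.961 > 4.605, we reject the null hypothesis — the data do not fit the 9:3:4 ratio.

17.961; not consistent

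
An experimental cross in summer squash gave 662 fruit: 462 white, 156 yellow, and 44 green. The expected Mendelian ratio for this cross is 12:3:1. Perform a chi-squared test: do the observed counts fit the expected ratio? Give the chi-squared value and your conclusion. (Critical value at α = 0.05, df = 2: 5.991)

Total ratio parts = 16. Expected numbers out of 662:
  white: 662 × 12/16 = 496.5
  yellow: 662 × 3/16 = 124.125
  green: 662 × 1/16 = 41.375
χ² = Σ (O − E)² / E
  white: (462 − 496.5)² / 496.5 = 2.3973
  yellow: (156 − 124.125)² / 124.125 = 8.1854
  green: (44 − 41.375)² / 41.375 = 0.1665
χ² = 2.3973 + 8.1854 + 0.1665 = 10.7492 ≈ 10.749
Degrees of freedom = 3 − 1 = 2; critical value at α = 0.05 is 5.991.
Since 10.749 > 5.991, we reject the null hypothesis — the data do not fit the 12:3:1 ratio.

10.749; not consistent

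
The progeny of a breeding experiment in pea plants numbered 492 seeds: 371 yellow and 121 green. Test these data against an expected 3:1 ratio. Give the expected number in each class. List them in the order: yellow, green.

Total ratio parts = 4. Expected numbers out of 492:
  yellow: 492 × 3/4 = 369
  green: 492 × 1/4 = 123

369, 123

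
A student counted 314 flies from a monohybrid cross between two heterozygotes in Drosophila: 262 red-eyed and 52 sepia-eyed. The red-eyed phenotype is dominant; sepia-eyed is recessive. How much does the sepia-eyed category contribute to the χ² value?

8.946

For a monohybrid cross between heterozygotes with complete dominance, the expected phenotypic ratio is 3:1.
Under the 3:1 hypothesis (Σ ratio = 4, N = 314):
  red-eyed: 314 × 3/4 = 235.5
  sepia-eyed: 314 × 1/4 = 78.5
Contribution of sepia-eyed: (52 − 78.5)² / 78.5 = 8.9459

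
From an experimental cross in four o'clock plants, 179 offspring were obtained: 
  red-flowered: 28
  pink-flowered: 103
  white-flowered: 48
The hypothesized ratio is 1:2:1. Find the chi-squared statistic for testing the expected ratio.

8.542

The 1:2:1 ratio has 4 parts, so with N = 179 the expected counts are:
  red-flowered: 179 × 1/4 = 44.75
  pink-flowered: 179 × 2/4 = 89.5
  white-flowered: 179 × 1/4 = 44.75
χ² = Σ (O − E)² / E
  red-flowered: (28 − 44.75)² / 44.75 = 6.2696
  pink-flowered: (103 − 89.5)² / 89.5 = 2.0363
  white-flowered: (48 − 44.75)² / 44.75 = 0.2360
χ² = 6.2696 + 2.0363 + 0.2360 = 8.5419 ≈ 8.542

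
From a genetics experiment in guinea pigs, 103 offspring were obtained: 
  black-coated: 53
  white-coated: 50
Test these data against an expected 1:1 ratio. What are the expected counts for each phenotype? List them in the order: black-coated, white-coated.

Expected counts for N = 103 under a 1:1 ratio (total parts = 2):
  black-coated: 103 × 1/2 = 51.5
  white-coated: 103 × 1/2 = 51.5

51.5, 51.5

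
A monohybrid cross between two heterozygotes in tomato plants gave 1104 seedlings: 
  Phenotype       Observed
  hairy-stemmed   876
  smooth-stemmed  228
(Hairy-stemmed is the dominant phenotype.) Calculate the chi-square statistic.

11.130

For a monohybrid cross between heterozygotes with complete dominance, the expected phenotypic ratio is 3:1.
The 3:1 ratio has 4 parts, so with N = 1104 the expected counts are:
  hairy-stemmed: 1104 × 3/4 = 828
  smooth-stemmed: 1104 × 1/4 = 276
χ² = Σ (O − E)² / E
  hairy-stemmed: (876 − 828)² / 828 = 2.7826
  smooth-stemmed: (228 − 276)² / 276 = 8.3478
χ² = 2.7826 + 8.3478 = 11.1304 ≈ 11.130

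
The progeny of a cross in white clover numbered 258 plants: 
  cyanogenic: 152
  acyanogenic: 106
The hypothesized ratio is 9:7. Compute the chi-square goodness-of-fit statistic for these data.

Expected counts for N = 258 under a 9:7 ratio (total parts = 16):
  cyanogenic: 258 × 9/16 = 145.125
  acyanogenic: 258 × 7/16 = 112.875
χ² = Σ (O − E)² / E
  cyanogenic: (152 − 145.125)² / 145.125 = 0.3257
  acyanogenic: (106 − 112.875)² / 112.875 = 0.4187
χ² = 0.3257 + 0.4187 = 0.7444 ≈ 0.744

0.744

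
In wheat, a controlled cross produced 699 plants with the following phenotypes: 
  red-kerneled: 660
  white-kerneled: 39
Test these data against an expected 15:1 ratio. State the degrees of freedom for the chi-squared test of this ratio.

1

A goodness-of-fit test with 2 phenotype classes has df = 2 − 1 = 1.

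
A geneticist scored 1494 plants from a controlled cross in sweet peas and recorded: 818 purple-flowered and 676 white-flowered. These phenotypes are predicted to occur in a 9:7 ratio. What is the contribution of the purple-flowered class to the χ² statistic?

0.596

Expected counts for N = 1494 under a 9:7 ratio (total parts = 16):
  purple-flowered: 1494 × 9/16 = 840.375
  white-flowered: 1494 × 7/16 = 653.625
Contribution of purple-flowered: (818 − 840.375)² / 840.375 = 0.5957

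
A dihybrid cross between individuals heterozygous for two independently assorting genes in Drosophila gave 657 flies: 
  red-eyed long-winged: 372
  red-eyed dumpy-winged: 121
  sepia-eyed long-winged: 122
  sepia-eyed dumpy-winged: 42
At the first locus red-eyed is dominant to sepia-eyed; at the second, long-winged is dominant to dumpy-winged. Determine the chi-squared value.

0.088

A dihybrid F₂ with independent assortment and complete dominance at both loci gives a 9:3:3:1 phenotypic ratio.
Under the 9:3:3:1 hypothesis (Σ ratio = 16, N = 657):
  red-eyed long-winged: 657 × 9/16 = 369.5625
  red-eyed dumpy-winged: 657 × 3/16 = 123.1875
  sepia-eyed long-winged: 657 × 3/16 = 123.1875
  sepia-eyed dumpy-winged: 657 × 1/16 = 41.0625
χ² = Σ (O − E)² / E
  red-eyed long-winged: (372 − 369.5625)² / 369.5625 = 0.0161
  red-eyed dumpy-winged: (121 − 123.1875)² / 123.1875 = 0.0388
  sepia-eyed long-winged: (122 − 123.1875)² / 123.1875 = 0.0114
  sepia-eyed dumpy-winged: (42 − 41.0625)² / 41.0625 = 0.0214
χ² = 0.0161 + 0.0388 + 0.0114 + 0.0214 = 0.0877 ≈ 0.088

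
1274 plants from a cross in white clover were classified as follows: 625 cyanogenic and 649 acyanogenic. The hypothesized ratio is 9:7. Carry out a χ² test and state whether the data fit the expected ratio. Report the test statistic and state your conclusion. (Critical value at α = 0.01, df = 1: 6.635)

26.777; not consistent

Expected counts for N = 1274 under a 9:7 ratio (total parts = 16):
  cyanogenic: 1274 × 9/16 = 716.625
  acyanogenic: 1274 × 7/16 = 557.375
χ² = Σ (O − E)² / E
  cyanogenic: (625 − 716.625)² / 716.625 = 11.7148
  acyanogenic: (649 − 557.375)² / 557.375 = 15.0619
χ² = 11.7148 + 15.0619 = 26.7767 ≈ 26.777
Degrees of freedom = 2 − 1 = 1; critical value at α = 0.01 is 6.635.
Since 26.777 > 6.635, we reject the null hypothesis — the data do not fit the 9:7 ratio.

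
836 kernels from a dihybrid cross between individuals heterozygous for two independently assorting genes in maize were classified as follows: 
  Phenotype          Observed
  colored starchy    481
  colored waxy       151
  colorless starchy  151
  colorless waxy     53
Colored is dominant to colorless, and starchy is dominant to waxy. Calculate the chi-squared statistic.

0.678

A dihybrid F₂ with independent assortment and complete dominance at both loci gives a 9:3:3:1 phenotypic ratio.
Total ratio parts = 16. Expected numbers out of 836:
  colored starchy: 836 × 9/16 = 470.25
  colored waxy: 836 × 3/16 = 156.75
  colorless starchy: 836 × 3/16 = 156.75
  colorless waxy: 836 × 1/16 = 52.25
χ² = Σ (O − E)² / E
  colored starchy: (481 − 470.25)² / 470.25 = 0.2457
  colored waxy: (151 − 156.75)² / 156.75 = 0.2109
  colorless starchy: (151 − 156.75)² / 156.75 = 0.2109
  colorless waxy: (53 − 52.25)² / 52.25 = 0.0108
χ² = 0.2457 + 0.2109 + 0.2109 + 0.0108 = 0.6783 ≈ 0.678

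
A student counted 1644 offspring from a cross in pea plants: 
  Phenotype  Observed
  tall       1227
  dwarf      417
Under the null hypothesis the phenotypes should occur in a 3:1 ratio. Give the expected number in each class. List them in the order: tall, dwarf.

1233, 411

The 3:1 ratio has 4 parts, so with N = 1644 the expected counts are:
  tall: 1644 × 3/4 = 1233
  dwarf: 1644 × 1/4 = 411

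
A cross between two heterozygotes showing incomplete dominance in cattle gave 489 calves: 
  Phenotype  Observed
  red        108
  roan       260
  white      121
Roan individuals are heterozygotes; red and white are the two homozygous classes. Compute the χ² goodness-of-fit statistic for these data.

With incomplete dominance, a heterozygote × heterozygote cross gives a 1:2:1 phenotypic ratio.
The 1:2:1 ratio has 4 parts, so with N = 489 the expected counts are:
  red: 489 × 1/4 = 122.25
  roan: 489 × 2/4 = 244.5
  white: 489 × 1/4 = 122.25
χ² = Σ (O − E)² / E
  red: (108 − 122.25)² / 122.25 = 1.6610
  roan: (260 − 244.5)² / 244.5 = 0.9826
  white: (121 − 122.25)² / 122.25 = 0.0128
χ² = 1.6610 + 0.9826 + 0.0128 = 2.6564 ≈ 2.656

2.656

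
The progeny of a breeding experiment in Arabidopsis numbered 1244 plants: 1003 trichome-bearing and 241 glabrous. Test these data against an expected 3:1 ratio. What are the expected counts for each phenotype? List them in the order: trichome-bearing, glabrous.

Total ratio parts = 4. Expected numbers out of 1244:
  trichome-bearing: 1244 × 3/4 = 933
  glabrous: 1244 × 1/4 = 311

933, 311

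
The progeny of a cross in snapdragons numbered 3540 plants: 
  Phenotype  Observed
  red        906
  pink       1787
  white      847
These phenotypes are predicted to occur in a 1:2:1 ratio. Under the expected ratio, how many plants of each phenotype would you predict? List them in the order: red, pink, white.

885, 1770, 885

Total ratio parts = 4. Expected numbers out of 3540:
  red: 3540 × 1/4 = 885
  pink: 3540 × 2/4 = 1770
  white: 3540 × 1/4 = 885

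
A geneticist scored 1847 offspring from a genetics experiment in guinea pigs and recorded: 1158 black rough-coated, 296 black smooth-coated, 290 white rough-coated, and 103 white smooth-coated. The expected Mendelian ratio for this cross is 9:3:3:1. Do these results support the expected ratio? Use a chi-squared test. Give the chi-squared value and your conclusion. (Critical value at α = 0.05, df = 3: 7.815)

31.451; not consistent

The 9:3:3:1 ratio has 16 parts, so with N = 1847 the expected counts are:
  black rough-coated: 1847 × 9/16 = 1038.9375
  black smooth-coated: 1847 × 3/16 = 346.3125
  white rough-coated: 1847 × 3/16 = 346.3125
  white smooth-coated: 1847 × 1/16 = 115.4375
χ² = Σ (O − E)² / E
  black rough-coated: (1158 − 1038.9375)² / 1038.9375 = 13.6446
  black smooth-coated: (296 − 346.3125)² / 346.3125 = 7.3094
  white rough-coated: (290 − 346.3125)² / 346.3125 = 9.1568
  white smooth-coated: (103 − 115.4375)² / 115.4375 = 1.3400
χ² = 13.6446 + 7.3094 + 9.1568 + 1.3400 = 31.4508 ≈ 31.451
Degrees of freedom = 4 − 1 = 3; critical value at α = 0.05 is 7.815.
Since 31.451 > 7.815, we reject the null hypothesis — the data do not fit the 9:3:3:1 ratio.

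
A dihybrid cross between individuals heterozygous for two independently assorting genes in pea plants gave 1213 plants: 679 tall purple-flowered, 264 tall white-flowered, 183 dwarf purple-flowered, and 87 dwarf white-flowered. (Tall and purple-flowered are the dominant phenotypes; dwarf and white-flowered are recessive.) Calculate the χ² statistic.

16.227

A dihybrid F₂ with independent assortment and complete dominance at both loci gives a 9:3:3:1 phenotypic ratio.
Under the 9:3:3:1 hypothesis (Σ ratio = 16, N = 1213):
  tall purple-flowered: 1213 × 9/16 = 682.3125
  tall white-flowered: 1213 × 3/16 = 227.4375
  dwarf purple-flowered: 1213 × 3/16 = 227.4375
  dwarf white-flowered: 1213 × 1/16 = 75.8125
χ² = Σ (O − E)² / E
  tall purple-flowered: (679 − 682.3125)² / 682.3125 = 0.0161
  tall white-flowered: (264 − 227.4375)² / 227.4375 = 5.8777
  dwarf purple-flowered: (183 − 227.4375)² / 227.4375 = 8.6823
  dwarf white-flowered: (87 − 75.8125)² / 75.8125 = 1.6509
χ² = 0.0161 + 5.8777 + 8.6823 + 1.6509 = 16.227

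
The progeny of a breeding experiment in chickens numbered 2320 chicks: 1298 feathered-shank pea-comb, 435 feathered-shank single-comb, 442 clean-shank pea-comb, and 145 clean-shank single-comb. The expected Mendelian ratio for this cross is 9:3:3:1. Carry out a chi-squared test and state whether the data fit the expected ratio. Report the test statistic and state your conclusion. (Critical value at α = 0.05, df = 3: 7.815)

Total ratio parts = 16. Expected numbers out of 2320:
  feathered-shank pea-comb: 2320 × 9/16 = 1305
  feathered-shank single-comb: 2320 × 3/16 = 435
  clean-shank pea-comb: 2320 × 3/16 = 435
  clean-shank single-comb: 2320 × 1/16 = 145
χ² = Σ (O − E)² / E
  feathered-shank pea-comb: (1298 − 1305)² / 1305 = 0.0375
  feathered-shank single-comb: (435 − 435)² / 435 = 0.0000
  clean-shank pea-comb: (442 − 435)² / 435 = 0.1126
  clean-shank single-comb: (145 − 145)² / 145 = 0.0000
χ² = 0.0375 + 0.0000 + 0.1126 + 0.0000 = 0.1501 ≈ 0.150
Degrees of freedom = 4 − 1 = 3; critical value at α = 0.05 is 7.815.
Since 0.150 < 7.815, we fail to reject the null hypothesis — the data are consistent with the 9:3:3:1 ratio.

0.150; consistent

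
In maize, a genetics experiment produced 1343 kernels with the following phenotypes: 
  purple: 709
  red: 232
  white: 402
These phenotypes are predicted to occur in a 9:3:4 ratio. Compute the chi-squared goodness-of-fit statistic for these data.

17.486

Under the 9:3:4 hypothesis (Σ ratio = 16, N = 1343):
  purple: 1343 × 9/16 = 755.4375
  red: 1343 × 3/16 = 251.8125
  white: 1343 × 4/16 = 335.75
χ² = Σ (O − E)² / E
  purple: (709 − 755.4375)² / 755.4375 = 2.8546
  red: (232 − 251.8125)² / 251.8125 = 1.5588
  white: (402 − 335.75)² / 335.75 = 13.0724
χ² = 2.8546 + 1.5588 + 13.0724 = 17.4858 ≈ 17.486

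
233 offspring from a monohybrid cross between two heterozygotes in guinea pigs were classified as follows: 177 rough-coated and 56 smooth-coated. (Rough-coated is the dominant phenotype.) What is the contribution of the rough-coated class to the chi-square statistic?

For a monohybrid cross between heterozygotes with complete dominance, the expected phenotypic ratio is 3:1.
The 3:1 ratio has 4 parts, so with N = 233 the expected counts are:
  rough-coated: 233 × 3/4 = 174.75
  smooth-coated: 233 × 1/4 = 58.25
Contribution of rough-coated: (177 − 174.75)² / 174.75 = 0.0290

0.029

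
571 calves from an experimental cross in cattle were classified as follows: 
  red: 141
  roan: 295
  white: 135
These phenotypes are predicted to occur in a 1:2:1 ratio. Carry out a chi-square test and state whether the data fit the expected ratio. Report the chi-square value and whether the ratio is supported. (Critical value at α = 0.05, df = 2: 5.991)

0.758; consistent

Total ratio parts = 4. Expected numbers out of 571:
  red: 571 × 1/4 = 142.75
  roan: 571 × 2/4 = 285.5
  white: 571 × 1/4 = 142.75
χ² = Σ (O − E)² / E
  red: (141 − 142.75)² / 142.75 = 0.0215
  roan: (295 − 285.5)² / 285.5 = 0.3161
  white: (135 − 142.75)² / 142.75 = 0.4208
χ² = 0.0215 + 0.3161 + 0.4208 = 0.7584 ≈ 0.758
Degrees of freedom = 3 − 1 = 2; critical value at α = 0.05 is 5.991.
Since 0.758 < 5.991, we fail to reject the null hypothesis — the data are consistent with the 1:2:1 ratio.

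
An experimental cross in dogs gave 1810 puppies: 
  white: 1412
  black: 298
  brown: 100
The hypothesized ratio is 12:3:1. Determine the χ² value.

8.755

The 12:3:1 ratio has 16 parts, so with N = 1810 the expected counts are:
  white: 1810 × 12/16 = 1357.5
  black: 1810 × 3/16 = 339.375
  brown: 1810 × 1/16 = 113.125
χ² = Σ (O − E)² / E
  white: (1412 − 1357.5)² / 1357.5 = 2.1880
  black: (298 − 339.375)² / 339.375 = 5.0442
  brown: (100 − 113.125)² / 113.125 = 1.5228
χ² = 2.1880 + 5.0442 + 1.5228 = 8.755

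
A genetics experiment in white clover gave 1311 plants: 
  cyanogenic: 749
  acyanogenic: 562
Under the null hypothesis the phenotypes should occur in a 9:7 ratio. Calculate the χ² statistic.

0.414

Total ratio parts = 16. Expected numbers out of 1311:
  cyanogenic: 1311 × 9/16 = 737.4375
  acyanogenic: 1311 × 7/16 = 573.5625
χ² = Σ (O − E)² / E
  cyanogenic: (749 − 737.4375)² / 737.4375 = 0.1813
  acyanogenic: (562 − 573.5625)² / 573.5625 = 0.2331
χ² = 0.1813 + 0.2331 = 0.4144 ≈ 0.414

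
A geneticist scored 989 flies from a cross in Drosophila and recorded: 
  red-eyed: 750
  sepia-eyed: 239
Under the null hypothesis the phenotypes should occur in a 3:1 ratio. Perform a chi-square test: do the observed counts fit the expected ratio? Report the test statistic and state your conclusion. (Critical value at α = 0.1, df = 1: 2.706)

0.367; consistent

Total ratio parts = 4. Expected numbers out of 989:
  red-eyed: 989 × 3/4 = 741.75
  sepia-eyed: 989 × 1/4 = 247.25
χ² = Σ (O − E)² / E
  red-eyed: (750 − 741.75)² / 741.75 = 0.0918
  sepia-eyed: (239 − 247.25)² / 247.25 = 0.2753
χ² = 0.0918 + 0.2753 = 0.3671 ≈ 0.367
Degrees of freedom = 2 − 1 = 1; critical value at α = 0.1 is 2.706.
Since 0.367 < 2.706, we fail to reject the null hypothesis — the data are consistent with the 3:1 ratio.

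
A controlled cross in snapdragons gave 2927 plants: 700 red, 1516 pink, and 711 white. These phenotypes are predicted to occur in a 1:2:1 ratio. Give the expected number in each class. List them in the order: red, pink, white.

731.75, 1463.5, 731.75

Expected counts for N = 2927 under a 1:2:1 ratio (total parts = 4):
  red: 2927 × 1/4 = 731.75
  pink: 2927 × 2/4 = 1463.5
  white: 2927 × 1/4 = 731.75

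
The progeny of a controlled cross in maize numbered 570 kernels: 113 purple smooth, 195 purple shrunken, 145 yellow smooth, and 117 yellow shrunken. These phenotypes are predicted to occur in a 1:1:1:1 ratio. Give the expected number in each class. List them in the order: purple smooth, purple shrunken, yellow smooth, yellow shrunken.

Total ratio parts = 4. Expected numbers out of 570:
  purple smooth: 570 × 1/4 = 142.5
  purple shrunken: 570 × 1/4 = 142.5
  yellow smooth: 570 × 1/4 = 142.5
  yellow shrunken: 570 × 1/4 = 142.5

142.5, 142.5, 142.5, 142.5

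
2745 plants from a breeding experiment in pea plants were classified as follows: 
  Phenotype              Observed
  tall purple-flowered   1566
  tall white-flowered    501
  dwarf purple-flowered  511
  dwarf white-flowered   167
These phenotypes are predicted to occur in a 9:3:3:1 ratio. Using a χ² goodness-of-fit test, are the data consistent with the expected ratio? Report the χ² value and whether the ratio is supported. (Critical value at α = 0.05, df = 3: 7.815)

The 9:3:3:1 ratio has 16 parts, so with N = 2745 the expected counts are:
  tall purple-flowered: 2745 × 9/16 = 1544.0625
  tall white-flowered: 2745 × 3/16 = 514.6875
  dwarf purple-flowered: 2745 × 3/16 = 514.6875
  dwarf white-flowered: 2745 × 1/16 = 171.5625
χ² = Σ (O − E)² / E
  tall purple-flowered: (1566 − 1544.0625)² / 1544.0625 = 0.3117
  tall white-flowered: (501 − 514.6875)² / 514.6875 = 0.3640
  dwarf purple-flowered: (511 − 514.6875)² / 514.6875 = 0.0264
  dwarf white-flowered: (167 − 171.5625)² / 171.5625 = 0.1213
χ² = 0.3117 + 0.3640 + 0.0264 + 0.1213 = 0.8234 ≈ 0.823
Degrees of freedom = 4 − 1 = 3; critical value at α = 0.05 is 7.815.
Since 0.823 < 7.815, we fail to reject the null hypothesis — the data are consistent with the 9:3:3:1 ratio.

0.823; consistent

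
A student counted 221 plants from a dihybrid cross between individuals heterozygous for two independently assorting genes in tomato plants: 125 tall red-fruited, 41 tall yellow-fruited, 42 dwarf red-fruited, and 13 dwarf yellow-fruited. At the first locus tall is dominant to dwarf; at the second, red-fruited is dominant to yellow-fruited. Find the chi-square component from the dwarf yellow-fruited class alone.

A dihybrid F₂ with independent assortment and complete dominance at both loci gives a 9:3:3:1 phenotypic ratio.
Expected counts for N = 221 under a 9:3:3:1 ratio (total parts = 16):
  tall red-fruited: 221 × 9/16 = 124.3125
  tall yellow-fruited: 221 × 3/16 = 41.4375
  dwarf red-fruited: 221 × 3/16 = 41.4375
  dwarf yellow-fruited: 221 × 1/16 = 13.8125
Contribution of dwarf yellow-fruited: (13 − 13.8125)² / 13.8125 = 0.0478

0.048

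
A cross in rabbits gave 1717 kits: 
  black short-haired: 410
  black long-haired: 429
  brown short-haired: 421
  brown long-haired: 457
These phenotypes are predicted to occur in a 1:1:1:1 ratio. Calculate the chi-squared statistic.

Total ratio parts = 4. Expected numbers out of 1717:
  black short-haired: 1717 × 1/4 = 429.25
  black long-haired: 1717 × 1/4 = 429.25
  brown short-haired: 1717 × 1/4 = 429.25
  brown long-haired: 1717 × 1/4 = 429.25
χ² = Σ (O − E)² / E
  black short-haired: (410 − 429.25)² / 429.25 = 0.8633
  black long-haired: (429 − 429.25)² / 429.25 = 0.0001
  brown short-haired: (421 − 429.25)² / 429.25 = 0.1586
  brown long-haired: (457 − 429.25)² / 429.25 = 1.7940
χ² = 0.8633 + 0.0001 + 0.1586 + 1.7940 = 2.816

2.816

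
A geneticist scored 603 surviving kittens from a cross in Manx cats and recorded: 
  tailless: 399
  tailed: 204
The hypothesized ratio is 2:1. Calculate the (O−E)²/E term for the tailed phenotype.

0.045

Expected counts for N = 603 under a 2:1 ratio (total parts = 3):
  tailless: 603 × 2/3 = 402
  tailed: 603 × 1/3 = 201
Contribution of tailed: (204 − 201)² / 201 = 0.0448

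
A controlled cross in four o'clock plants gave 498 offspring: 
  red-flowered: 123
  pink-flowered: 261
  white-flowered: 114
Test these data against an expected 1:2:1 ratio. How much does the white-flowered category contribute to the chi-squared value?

0.886

Under the 1:2:1 hypothesis (Σ ratio = 4, N = 498):
  red-flowered: 498 × 1/4 = 124.5
  pink-flowered: 498 × 2/4 = 249
  white-flowered: 498 × 1/4 = 124.5
Contribution of white-flowered: (114 − 124.5)² / 124.5 = 0.8855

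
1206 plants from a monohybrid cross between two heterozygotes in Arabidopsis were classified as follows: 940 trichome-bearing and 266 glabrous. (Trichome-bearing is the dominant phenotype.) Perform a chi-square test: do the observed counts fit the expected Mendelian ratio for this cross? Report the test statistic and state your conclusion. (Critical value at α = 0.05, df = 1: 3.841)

5.573; not consistent

For a monohybrid cross between heterozygotes with complete dominance, the expected phenotypic ratio is 3:1.
The 3:1 ratio has 4 parts, so with N = 1206 the expected counts are:
  trichome-bearing: 1206 × 3/4 = 904.5
  glabrous: 1206 × 1/4 = 301.5
χ² = Σ (O − E)² / E
  trichome-bearing: (940 − 904.5)² / 904.5 = 1.3933
  glabrous: (266 − 301.5)² / 301.5 = 4.1799
χ² = 1.3933 + 4.1799 = 5.5732 ≈ 5.573
Degrees of freedom = 2 − 1 = 1; critical value at α = 0.05 is 3.841.
Since 5.573 > 3.841, we reject the null hypothesis — the data do not fit the 3:1 ratio.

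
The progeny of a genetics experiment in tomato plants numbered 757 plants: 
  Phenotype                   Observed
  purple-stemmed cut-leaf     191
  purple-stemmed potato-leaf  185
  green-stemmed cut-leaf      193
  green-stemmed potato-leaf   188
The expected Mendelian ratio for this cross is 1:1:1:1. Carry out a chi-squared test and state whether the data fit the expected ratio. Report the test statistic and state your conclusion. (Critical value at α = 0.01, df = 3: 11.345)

0.194; consistent

Expected counts for N = 757 under a 1:1:1:1 ratio (total parts = 4):
  purple-stemmed cut-leaf: 757 × 1/4 = 189.25
  purple-stemmed potato-leaf: 757 × 1/4 = 189.25
  green-stemmed cut-leaf: 757 × 1/4 = 189.25
  green-stemmed potato-leaf: 757 × 1/4 = 189.25
χ² = Σ (O − E)² / E
  purple-stemmed cut-leaf: (191 − 189.25)² / 189.25 = 0.0162
  purple-stemmed potato-leaf: (185 − 189.25)² / 189.25 = 0.0954
  green-stemmed cut-leaf: (193 − 189.25)² / 189.25 = 0.0743
  green-stemmed potato-leaf: (188 − 189.25)² / 189.25 = 0.0083
χ² = 0.0162 + 0.0954 + 0.0743 + 0.0083 = 0.1942 ≈ 0.194
Degrees of freedom = 4 − 1 = 3; critical value at α = 0.01 is 11.345.
Since 0.194 < 11.345, we fail to reject the null hypothesis — the data are consistent with the 1:1:1:1 ratio.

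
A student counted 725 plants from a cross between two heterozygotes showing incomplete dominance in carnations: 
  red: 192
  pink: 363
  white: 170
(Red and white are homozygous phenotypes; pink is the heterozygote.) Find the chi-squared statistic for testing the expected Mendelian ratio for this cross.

1.337

With incomplete dominance, a heterozygote × heterozygote cross gives a 1:2:1 phenotypic ratio.
The 1:2:1 ratio has 4 parts, so with N = 725 the expected counts are:
  red: 725 × 1/4 = 181.25
  pink: 725 × 2/4 = 362.5
  white: 725 × 1/4 = 181.25
χ² = Σ (O − E)² / E
  red: (192 − 181.25)² / 181.25 = 0.6376
  pink: (363 − 362.5)² / 362.5 = 0.0007
  white: (170 − 181.25)² / 181.25 = 0.6983
χ² = 0.6376 + 0.0007 + 0.6983 = 1.3366 ≈ 1.337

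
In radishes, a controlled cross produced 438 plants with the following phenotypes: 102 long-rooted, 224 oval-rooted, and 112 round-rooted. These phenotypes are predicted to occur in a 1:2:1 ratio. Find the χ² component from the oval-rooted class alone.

0.114

The 1:2:1 ratio has 4 parts, so with N = 438 the expected counts are:
  long-rooted: 438 × 1/4 = 109.5
  oval-rooted: 438 × 2/4 = 219
  round-rooted: 438 × 1/4 = 109.5
Contribution of oval-rooted: (224 − 219)² / 219 = 0.1142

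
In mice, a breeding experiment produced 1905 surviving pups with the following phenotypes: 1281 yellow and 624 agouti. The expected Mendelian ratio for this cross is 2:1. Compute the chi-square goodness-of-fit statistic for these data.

0.286

Expected counts for N = 1905 under a 2:1 ratio (total parts = 3):
  yellow: 1905 × 2/3 = 1270
  agouti: 1905 × 1/3 = 635
χ² = Σ (O − E)² / E
  yellow: (1281 − 1270)² / 1270 = 0.0953
  agouti: (624 − 635)² / 635 = 0.1906
χ² = 0.0953 + 0.1906 = 0.2859 ≈ 0.286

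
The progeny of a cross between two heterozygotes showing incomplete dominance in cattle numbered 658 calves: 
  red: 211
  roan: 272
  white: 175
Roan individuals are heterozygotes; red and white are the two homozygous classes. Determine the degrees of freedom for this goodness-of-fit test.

With incomplete dominance, a heterozygote × heterozygote cross gives a 1:2:1 phenotypic ratio.
A goodness-of-fit test with 3 phenotype classes has df = 3 − 1 = 2.

2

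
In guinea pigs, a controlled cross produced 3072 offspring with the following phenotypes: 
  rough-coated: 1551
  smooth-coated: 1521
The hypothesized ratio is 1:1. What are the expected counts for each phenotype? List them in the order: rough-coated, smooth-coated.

1536, 1536

The 1:1 ratio has 2 parts, so with N = 3072 the expected counts are:
  rough-coated: 3072 × 1/2 = 1536
  smooth-coated: 3072 × 1/2 = 1536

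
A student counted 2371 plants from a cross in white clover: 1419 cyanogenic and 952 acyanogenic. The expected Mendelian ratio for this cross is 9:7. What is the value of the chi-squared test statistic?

The 9:7 ratio has 16 parts, so with N = 2371 the expected counts are:
  cyanogenic: 2371 × 9/16 = 1333.6875
  acyanogenic: 2371 × 7/16 = 1037.3125
χ² = Σ (O − E)² / E
  cyanogenic: (1419 − 1333.6875)² / 1333.6875 = 5.4572
  acyanogenic: (952 − 1037.3125)² / 1037.3125 = 7.0164
χ² = 5.4572 + 7.0164 = 12.4736 ≈ 12.474

12.474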